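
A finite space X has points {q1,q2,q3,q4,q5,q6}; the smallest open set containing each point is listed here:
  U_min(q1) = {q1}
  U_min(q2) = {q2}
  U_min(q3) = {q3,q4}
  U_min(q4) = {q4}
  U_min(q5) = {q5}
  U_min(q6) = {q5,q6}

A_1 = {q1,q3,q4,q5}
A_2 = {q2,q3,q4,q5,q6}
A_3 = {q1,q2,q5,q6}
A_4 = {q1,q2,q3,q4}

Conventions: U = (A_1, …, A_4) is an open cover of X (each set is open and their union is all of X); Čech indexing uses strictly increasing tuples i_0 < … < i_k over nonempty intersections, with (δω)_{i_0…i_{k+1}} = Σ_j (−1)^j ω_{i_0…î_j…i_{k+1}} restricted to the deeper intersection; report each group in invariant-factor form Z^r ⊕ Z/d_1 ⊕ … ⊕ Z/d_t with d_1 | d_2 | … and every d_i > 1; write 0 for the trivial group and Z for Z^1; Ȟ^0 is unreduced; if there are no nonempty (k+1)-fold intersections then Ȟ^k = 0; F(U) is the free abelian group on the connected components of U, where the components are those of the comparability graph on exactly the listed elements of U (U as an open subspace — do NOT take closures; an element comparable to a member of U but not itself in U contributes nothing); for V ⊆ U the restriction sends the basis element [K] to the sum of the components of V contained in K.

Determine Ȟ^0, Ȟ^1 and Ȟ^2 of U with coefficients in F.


nonempty overlaps:
  A12={q3,q4,q5} A13={q1,q5} A14={q1,q3,q4} A23={q2,q5,q6} A24={q2,q3,q4} A34={q1,q2}
  A123={q5} A124={q3,q4} A134={q1} A234={q2}
components per intersection:
  A1: {q1} {q3,q4} {q5}
  A2: {q2} {q3,q4} {q5,q6}
  A3: {q1} {q2} {q5,q6}
  A4: {q1} {q2} {q3,q4}
  A12: {q3,q4} {q5}
  A13: {q1} {q5}
  A14: {q1} {q3,q4}
  A23: {q2} {q5,q6}
  A24: {q2} {q3,q4}
  A34: {q1} {q2}
  A123: {q5}
  A124: {q3,q4}
  A134: {q1}
  A234: {q2}
C dims 12,12,4; δ0: rk 8, SNF 1^8; δ1: rk 4, SNF 1^4
degree 0: 12−8−0 = 4 → Ȟ^0 ≅ Z^4
degree 1: 12−4−8 = 0 → Ȟ^1 ≅ 0
degree 2: 4−0−4 = 0 → Ȟ^2 ≅ 0

Ȟ^0 = Z^4, Ȟ^1 = 0, Ȟ^2 = 0


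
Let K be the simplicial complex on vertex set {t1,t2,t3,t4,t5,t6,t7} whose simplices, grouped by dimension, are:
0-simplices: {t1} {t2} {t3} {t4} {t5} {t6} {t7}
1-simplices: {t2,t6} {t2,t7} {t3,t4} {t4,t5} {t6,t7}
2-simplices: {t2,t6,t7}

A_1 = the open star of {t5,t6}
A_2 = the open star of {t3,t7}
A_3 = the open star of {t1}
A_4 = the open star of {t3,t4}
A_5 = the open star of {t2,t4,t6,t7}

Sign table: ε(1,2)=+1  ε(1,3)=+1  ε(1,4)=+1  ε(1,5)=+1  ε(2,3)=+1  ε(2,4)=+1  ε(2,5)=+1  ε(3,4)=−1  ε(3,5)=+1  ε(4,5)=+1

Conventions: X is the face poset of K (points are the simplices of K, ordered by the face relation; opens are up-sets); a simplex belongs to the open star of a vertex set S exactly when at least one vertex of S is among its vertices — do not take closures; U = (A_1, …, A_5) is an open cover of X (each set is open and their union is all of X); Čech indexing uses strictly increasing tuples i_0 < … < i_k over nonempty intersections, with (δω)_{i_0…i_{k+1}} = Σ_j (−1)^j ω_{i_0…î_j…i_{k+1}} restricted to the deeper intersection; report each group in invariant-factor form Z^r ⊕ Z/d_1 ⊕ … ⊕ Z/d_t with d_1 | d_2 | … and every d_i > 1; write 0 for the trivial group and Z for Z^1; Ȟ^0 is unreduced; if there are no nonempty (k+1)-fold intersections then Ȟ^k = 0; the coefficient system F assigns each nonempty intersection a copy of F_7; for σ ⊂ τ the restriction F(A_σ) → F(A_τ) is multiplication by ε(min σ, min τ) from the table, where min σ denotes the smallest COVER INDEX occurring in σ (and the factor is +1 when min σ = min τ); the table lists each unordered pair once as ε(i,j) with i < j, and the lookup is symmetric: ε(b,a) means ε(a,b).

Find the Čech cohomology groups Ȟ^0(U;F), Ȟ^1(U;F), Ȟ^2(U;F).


Ȟ^0 = Z/7 ⊕ Z/7, Ȟ^1 = 0 and Ȟ^2 = 0

cover nerve:
  A1={{t5},{t6},{t2,t6},{t4,t5},{t6,t7},{t2,t6,t7}} A2={{t3},{t7},{t2,t7},{t3,t4},{t6,t7},{t2,t6,t7}} A3={{t1}} A4={{t3},{t4},{t3,t4},{t4,t5}} A5={{t2},{t4},{t6},{t7},{t2,t6},{t2,t7},{t3,t4},{t4,t5},{t6,t7},{t2,t6,t7}}
  A12={{t6,t7},{t2,t6,t7}} A14={{t4,t5}} A15={{t6},{t2,t6},{t4,t5},{t6,t7},{t2,t6,t7}} A24={{t3},{t3,t4}} A25={{t7},{t2,t7},{t3,t4},{t6,t7},{t2,t6,t7}} A45={{t4},{t3,t4},{t4,t5}}
  A125={{t6,t7},{t2,t6,t7}} A145={{t4,t5}} A245={{t3,t4}}
C dims 5,6,3; δ0: rk_F7 3; δ1: rk_F7 3
Ȟ^0: (5−3)−0=2 ⇒ Z/7 ⊕ Z/7
Ȟ^1: (6−3)−3=0 ⇒ 0
Ȟ^2: (3−0)−3=0 ⇒ 0


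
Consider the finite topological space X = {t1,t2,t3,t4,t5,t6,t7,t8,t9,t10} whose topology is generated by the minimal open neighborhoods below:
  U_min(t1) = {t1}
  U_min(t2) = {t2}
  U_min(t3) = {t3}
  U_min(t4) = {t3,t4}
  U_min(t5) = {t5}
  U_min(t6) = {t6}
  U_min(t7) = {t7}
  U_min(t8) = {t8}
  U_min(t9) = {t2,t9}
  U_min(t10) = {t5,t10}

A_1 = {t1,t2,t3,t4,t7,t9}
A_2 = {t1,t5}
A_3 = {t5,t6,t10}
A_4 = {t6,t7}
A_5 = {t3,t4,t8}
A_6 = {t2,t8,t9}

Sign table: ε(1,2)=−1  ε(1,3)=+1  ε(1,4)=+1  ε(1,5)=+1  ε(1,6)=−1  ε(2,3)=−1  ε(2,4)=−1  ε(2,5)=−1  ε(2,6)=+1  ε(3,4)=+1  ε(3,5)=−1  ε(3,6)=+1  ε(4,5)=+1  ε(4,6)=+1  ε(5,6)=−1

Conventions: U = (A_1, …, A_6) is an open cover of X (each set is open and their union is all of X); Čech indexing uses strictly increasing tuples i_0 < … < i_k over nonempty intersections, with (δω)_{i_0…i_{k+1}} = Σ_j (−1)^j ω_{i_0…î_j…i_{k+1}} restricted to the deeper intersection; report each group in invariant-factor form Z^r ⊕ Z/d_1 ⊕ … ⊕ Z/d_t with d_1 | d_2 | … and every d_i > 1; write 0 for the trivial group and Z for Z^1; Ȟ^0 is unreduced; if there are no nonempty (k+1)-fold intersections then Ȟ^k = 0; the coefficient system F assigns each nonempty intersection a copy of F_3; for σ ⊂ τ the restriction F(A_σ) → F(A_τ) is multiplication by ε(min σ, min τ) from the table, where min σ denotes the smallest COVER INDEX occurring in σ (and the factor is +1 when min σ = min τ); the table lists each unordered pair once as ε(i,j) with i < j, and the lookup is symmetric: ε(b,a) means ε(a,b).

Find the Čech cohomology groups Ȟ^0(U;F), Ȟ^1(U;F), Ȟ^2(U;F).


Ȟ^0 = Z/3, Ȟ^1 = Z/3 ⊕ Z/3, Ȟ^2 = 0

nonempty overlaps:
  A12={t1} A14={t7} A15={t3,t4} A16={t2,t9} A23={t5} A34={t6} A56={t8}
C dims 6,7; δ0: rk_F3 5
degree 0: 6−5−0 = 1 → Ȟ^0 ≅ Z/3
degree 1: 7−0−5 = 2 → Ȟ^1 ≅ Z/3 ⊕ Z/3
degree 2: 0−0−0 = 0 → Ȟ^2 ≅ 0


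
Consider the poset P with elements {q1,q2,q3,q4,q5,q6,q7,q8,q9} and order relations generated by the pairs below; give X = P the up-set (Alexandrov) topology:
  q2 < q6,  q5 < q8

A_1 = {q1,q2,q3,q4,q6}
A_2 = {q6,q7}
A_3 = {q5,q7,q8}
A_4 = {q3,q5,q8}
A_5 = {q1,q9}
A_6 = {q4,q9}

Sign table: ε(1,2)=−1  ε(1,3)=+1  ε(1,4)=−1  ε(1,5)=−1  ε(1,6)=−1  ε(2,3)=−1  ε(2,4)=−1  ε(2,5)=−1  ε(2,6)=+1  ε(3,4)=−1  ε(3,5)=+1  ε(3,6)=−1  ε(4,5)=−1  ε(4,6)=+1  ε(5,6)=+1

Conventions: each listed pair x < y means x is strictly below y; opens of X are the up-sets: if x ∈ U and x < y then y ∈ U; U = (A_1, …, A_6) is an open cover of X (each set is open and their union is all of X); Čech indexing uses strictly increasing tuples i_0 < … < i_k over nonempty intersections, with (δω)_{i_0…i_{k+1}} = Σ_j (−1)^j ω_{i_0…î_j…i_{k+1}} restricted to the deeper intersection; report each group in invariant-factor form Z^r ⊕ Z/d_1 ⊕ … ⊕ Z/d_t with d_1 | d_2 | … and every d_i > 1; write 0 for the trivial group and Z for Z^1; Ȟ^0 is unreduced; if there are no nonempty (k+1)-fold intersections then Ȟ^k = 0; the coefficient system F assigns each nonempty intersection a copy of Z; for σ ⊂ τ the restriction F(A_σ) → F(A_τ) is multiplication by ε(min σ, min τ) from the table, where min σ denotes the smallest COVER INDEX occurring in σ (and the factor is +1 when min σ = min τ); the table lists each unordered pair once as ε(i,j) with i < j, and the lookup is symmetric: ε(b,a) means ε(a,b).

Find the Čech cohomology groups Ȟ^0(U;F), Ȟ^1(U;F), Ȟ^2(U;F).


nerve simplices:
  A12={q6} A14={q3} A15={q1} A16={q4} A23={q7} A34={q5,q8} A56={q9}
C dims 6,7; δ0: rk 5, SNF 1^5
degree 0: 6−5−0 = 1 → Ȟ^0 ≅ Z
degree 1: 7−0−5 = 2 → Ȟ^1 ≅ Z^2
degree 2: 0−0−0 = 0 → Ȟ^2 ≅ 0

Ȟ^0 ≅ Z, Ȟ^1 ≅ Z^2 and Ȟ^2 ≅ 0


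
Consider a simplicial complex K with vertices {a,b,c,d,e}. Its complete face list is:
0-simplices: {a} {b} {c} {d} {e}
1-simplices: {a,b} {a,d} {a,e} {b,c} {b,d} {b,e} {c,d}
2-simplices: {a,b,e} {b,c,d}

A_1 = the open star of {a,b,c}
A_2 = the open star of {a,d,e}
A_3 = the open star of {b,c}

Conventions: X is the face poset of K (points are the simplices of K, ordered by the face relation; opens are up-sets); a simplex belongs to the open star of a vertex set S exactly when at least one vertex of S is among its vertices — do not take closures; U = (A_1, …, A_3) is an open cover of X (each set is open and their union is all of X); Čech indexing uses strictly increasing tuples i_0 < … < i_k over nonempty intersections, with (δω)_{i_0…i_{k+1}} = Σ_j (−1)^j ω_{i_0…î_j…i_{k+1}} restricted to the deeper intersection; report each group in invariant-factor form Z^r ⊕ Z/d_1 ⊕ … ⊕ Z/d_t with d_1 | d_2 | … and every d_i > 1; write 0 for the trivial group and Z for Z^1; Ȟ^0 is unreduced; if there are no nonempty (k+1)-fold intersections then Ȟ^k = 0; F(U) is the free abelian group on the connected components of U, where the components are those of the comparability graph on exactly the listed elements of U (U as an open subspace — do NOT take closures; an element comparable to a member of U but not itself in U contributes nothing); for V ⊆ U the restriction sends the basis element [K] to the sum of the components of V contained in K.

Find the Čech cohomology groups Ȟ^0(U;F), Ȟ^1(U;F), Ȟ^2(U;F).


nerve simplices:
  A1={{a},{b},{c},{a,b},{a,d},{a,e},{b,c},{b,d},{b,e},{c,d},{a,b,e},{b,c,d}} A2={{a},{d},{e},{a,b},{a,d},{a,e},{b,d},{b,e},{c,d},{a,b,e},{b,c,d}} A3={{b},{c},{a,b},{b,c},{b,d},{b,e},{c,d},{a,b,e},{b,c,d}}
  A12={{a},{a,b},{a,d},{a,e},{b,d},{b,e},{c,d},{a,b,e},{b,c,d}} A13={{b},{c},{a,b},{b,c},{b,d},{b,e},{c,d},{a,b,e},{b,c,d}} A23={{a,b},{b,d},{b,e},{c,d},{a,b,e},{b,c,d}}
  A123={{a,b},{b,d},{b,e},{c,d},{a,b,e},{b,c,d}}
components per intersection:
  A1: {{a},{b},{c},{a,b},{a,d},{a,e},{b,c},{b,d},{b,e},{c,d},{a,b,e},{b,c,d}}
  A2: {{a},{d},{e},{a,b},{a,d},{a,e},{b,d},{b,e},{c,d},{a,b,e},{b,c,d}}
  A3: {{b},{c},{a,b},{b,c},{b,d},{b,e},{c,d},{a,b,e},{b,c,d}}
  A12: {{a},{a,b},{a,d},{a,e},{b,e},{a,b,e}} {{b,d},{c,d},{b,c,d}}
  A13: {{b},{c},{a,b},{b,c},{b,d},{b,e},{c,d},{a,b,e},{b,c,d}}
  A23: {{a,b},{b,e},{a,b,e}} {{b,d},{c,d},{b,c,d}}
  A123: {{a,b},{b,e},{a,b,e}} {{b,d},{c,d},{b,c,d}}
C dims 3,5,2; δ0: rk 2, SNF 1^2; δ1: rk 2, SNF 1^2
degree 0: 3−2−0 = 1 → Ȟ^0 ≅ Z
degree 1: 5−2−2 = 1 → Ȟ^1 ≅ Z
degree 2: 2−0−2 = 0 → Ȟ^2 ≅ 0

Ȟ^0(U;F) ≅ Z; Ȟ^1(U;F) ≅ Z; Ȟ^2(U;F) ≅ 0


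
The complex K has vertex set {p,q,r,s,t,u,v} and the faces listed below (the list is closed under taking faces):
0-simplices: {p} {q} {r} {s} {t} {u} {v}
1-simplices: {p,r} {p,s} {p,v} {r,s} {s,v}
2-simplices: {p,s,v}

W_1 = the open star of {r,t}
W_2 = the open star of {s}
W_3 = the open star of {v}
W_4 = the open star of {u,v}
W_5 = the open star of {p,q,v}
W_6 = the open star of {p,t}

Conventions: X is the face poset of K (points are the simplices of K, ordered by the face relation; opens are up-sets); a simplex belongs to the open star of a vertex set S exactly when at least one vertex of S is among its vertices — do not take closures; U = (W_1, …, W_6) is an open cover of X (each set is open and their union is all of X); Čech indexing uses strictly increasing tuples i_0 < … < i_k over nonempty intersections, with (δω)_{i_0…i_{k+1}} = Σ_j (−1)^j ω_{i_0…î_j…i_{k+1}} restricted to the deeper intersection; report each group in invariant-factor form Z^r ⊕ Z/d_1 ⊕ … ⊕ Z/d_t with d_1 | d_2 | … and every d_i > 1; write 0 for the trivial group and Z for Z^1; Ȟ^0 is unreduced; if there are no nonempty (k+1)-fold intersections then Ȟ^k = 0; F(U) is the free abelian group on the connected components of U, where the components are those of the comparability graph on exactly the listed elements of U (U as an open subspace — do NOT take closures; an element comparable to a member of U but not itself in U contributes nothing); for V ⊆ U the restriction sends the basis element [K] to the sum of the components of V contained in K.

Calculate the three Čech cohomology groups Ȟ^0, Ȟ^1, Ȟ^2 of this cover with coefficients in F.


nonempty overlaps:
  W1={{r},{t},{p,r},{r,s}} W2={{s},{p,s},{r,s},{s,v},{p,s,v}} W3={{v},{p,v},{s,v},{p,s,v}} W4={{u},{v},{p,v},{s,v},{p,s,v}} W5={{p},{q},{v},{p,r},{p,s},{p,v},{s,v},{p,s,v}} W6={{p},{t},{p,r},{p,s},{p,v},{p,s,v}}
  W12={{r,s}} W15={{p,r}} W16={{t},{p,r}} W23={{s,v},{p,s,v}} W24={{s,v},{p,s,v}} W25={{p,s},{s,v},{p,s,v}} W26={{p,s},{p,s,v}} W34={{v},{p,v},{s,v},{p,s,v}} W35={{v},{p,v},{s,v},{p,s,v}} W36={{p,v},{p,s,v}} W45={{v},{p,v},{s,v},{p,s,v}} W46={{p,v},{p,s,v}} W56={{p},{p,r},{p,s},{p,v},{p,s,v}}
  W156={{p,r}} W234={{s,v},{p,s,v}} W235={{s,v},{p,s,v}} W236={{p,s,v}} W245={{s,v},{p,s,v}} W246={{p,s,v}} W256={{p,s},{p,s,v}} W345={{v},{p,v},{s,v},{p,s,v}} W346={{p,v},{p,s,v}} W356={{p,v},{p,s,v}} W456={{p,v},{p,s,v}}
  W2345={{s,v},{p,s,v}} W2346={{p,s,v}} W2356={{p,s,v}} W2456={{p,s,v}} W3456={{p,v},{p,s,v}}
  W23456={{p,s,v}}
components per intersection:
  W1: {{r},{p,r},{r,s}} {{t}}
  W2: {{s},{p,s},{r,s},{s,v},{p,s,v}}
  W3: {{v},{p,v},{s,v},{p,s,v}}
  W4: {{u}} {{v},{p,v},{s,v},{p,s,v}}
  W5: {{p},{v},{p,r},{p,s},{p,v},{s,v},{p,s,v}} {{q}}
  W6: {{p},{p,r},{p,s},{p,v},{p,s,v}} {{t}}
  W12: {{r,s}}
  W15: {{p,r}}
  W16: {{t}} {{p,r}}
  W23: {{s,v},{p,s,v}}
  W24: {{s,v},{p,s,v}}
  W25: {{p,s},{s,v},{p,s,v}}
  W26: {{p,s},{p,s,v}}
  W34: {{v},{p,v},{s,v},{p,s,v}}
  W35: {{v},{p,v},{s,v},{p,s,v}}
  W36: {{p,v},{p,s,v}}
  W45: {{v},{p,v},{s,v},{p,s,v}}
  W46: {{p,v},{p,s,v}}
  W56: {{p},{p,r},{p,s},{p,v},{p,s,v}}
  W156: {{p,r}}
  W234: {{s,v},{p,s,v}}
  W235: {{s,v},{p,s,v}}
  W236: {{p,s,v}}
  W245: {{s,v},{p,s,v}}
  W246: {{p,s,v}}
  W256: {{p,s},{p,s,v}}
  W345: {{v},{p,v},{s,v},{p,s,v}}
  W346: {{p,v},{p,s,v}}
  W356: {{p,v},{p,s,v}}
  W456: {{p,v},{p,s,v}}
  W2345: {{s,v},{p,s,v}}
  W2346: {{p,s,v}}
  W2356: {{p,s,v}}
  W2456: {{p,s,v}}
  W3456: {{p,v},{p,s,v}}
  W23456: {{p,s,v}}
C dims 10,14,11,5; δ0: rk 6, SNF 1^6; δ1: rk 7, SNF 1^7; δ2: rk 4, SNF 1^4
degree 0: 10−6−0 = 4 → Ȟ^0 ≅ Z^4
degree 1: 14−7−6 = 1 → Ȟ^1 ≅ Z
degree 2: 11−4−7 = 0 → Ȟ^2 ≅ 0

Ȟ^0(U;F) ≅ Z^4, Ȟ^1(U;F) ≅ Z, Ȟ^2(U;F) ≅ 0


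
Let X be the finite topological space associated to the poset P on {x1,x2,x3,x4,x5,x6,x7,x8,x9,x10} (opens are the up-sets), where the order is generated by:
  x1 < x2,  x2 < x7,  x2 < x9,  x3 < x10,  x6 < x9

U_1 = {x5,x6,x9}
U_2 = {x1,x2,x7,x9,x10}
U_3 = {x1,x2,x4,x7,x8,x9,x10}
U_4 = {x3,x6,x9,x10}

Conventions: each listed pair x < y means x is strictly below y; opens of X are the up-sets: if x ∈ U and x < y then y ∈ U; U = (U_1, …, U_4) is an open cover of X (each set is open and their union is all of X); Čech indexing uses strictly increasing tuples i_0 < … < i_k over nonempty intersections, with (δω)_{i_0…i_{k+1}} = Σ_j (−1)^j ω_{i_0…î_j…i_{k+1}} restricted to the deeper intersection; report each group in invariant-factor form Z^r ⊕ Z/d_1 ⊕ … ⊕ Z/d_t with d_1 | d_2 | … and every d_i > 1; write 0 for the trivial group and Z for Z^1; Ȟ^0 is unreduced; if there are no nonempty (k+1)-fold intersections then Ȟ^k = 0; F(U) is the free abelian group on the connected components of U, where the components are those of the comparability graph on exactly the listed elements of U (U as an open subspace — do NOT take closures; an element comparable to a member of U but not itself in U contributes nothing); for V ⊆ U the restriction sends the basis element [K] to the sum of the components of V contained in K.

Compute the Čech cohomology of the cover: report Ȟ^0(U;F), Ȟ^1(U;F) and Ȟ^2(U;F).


Ȟ^0 ≅ Z^5, Ȟ^1 ≅ 0 and Ȟ^2 ≅ 0

nerve of the cover:
  U12={x9} U13={x9} U14={x6,x9} U23={x1,x2,x7,x9,x10} U24={x9,x10} U34={x9,x10}
  U123={x9} U124={x9} U134={x9} U234={x9,x10}
  U1234={x9}
components per intersection:
  U1: {x5} {x6,x9}
  U2: {x1,x2,x7,x9} {x10}
  U3: {x1,x2,x7,x9} {x4} {x8} {x10}
  U4: {x3,x10} {x6,x9}
  U12: {x9}
  U13: {x9}
  U14: {x6,x9}
  U23: {x1,x2,x7,x9} {x10}
  U24: {x9} {x10}
  U34: {x9} {x10}
  U123: {x9}
  U124: {x9}
  U134: {x9}
  U234: {x9} {x10}
  U1234: {x9}
C dims 10,9,5,1; δ0: rk 5, SNF 1^5; δ1: rk 4, SNF 1^4; δ2: rk 1, SNF 1^1
Ȟ^0 = (10 − 5) − 0 = 5, so Ȟ^0 ≅ Z^5
Ȟ^1 = (9 − 4) − 5 = 0, so Ȟ^1 ≅ 0
Ȟ^2 = (5 − 1) − 4 = 0, so Ȟ^2 ≅ 0


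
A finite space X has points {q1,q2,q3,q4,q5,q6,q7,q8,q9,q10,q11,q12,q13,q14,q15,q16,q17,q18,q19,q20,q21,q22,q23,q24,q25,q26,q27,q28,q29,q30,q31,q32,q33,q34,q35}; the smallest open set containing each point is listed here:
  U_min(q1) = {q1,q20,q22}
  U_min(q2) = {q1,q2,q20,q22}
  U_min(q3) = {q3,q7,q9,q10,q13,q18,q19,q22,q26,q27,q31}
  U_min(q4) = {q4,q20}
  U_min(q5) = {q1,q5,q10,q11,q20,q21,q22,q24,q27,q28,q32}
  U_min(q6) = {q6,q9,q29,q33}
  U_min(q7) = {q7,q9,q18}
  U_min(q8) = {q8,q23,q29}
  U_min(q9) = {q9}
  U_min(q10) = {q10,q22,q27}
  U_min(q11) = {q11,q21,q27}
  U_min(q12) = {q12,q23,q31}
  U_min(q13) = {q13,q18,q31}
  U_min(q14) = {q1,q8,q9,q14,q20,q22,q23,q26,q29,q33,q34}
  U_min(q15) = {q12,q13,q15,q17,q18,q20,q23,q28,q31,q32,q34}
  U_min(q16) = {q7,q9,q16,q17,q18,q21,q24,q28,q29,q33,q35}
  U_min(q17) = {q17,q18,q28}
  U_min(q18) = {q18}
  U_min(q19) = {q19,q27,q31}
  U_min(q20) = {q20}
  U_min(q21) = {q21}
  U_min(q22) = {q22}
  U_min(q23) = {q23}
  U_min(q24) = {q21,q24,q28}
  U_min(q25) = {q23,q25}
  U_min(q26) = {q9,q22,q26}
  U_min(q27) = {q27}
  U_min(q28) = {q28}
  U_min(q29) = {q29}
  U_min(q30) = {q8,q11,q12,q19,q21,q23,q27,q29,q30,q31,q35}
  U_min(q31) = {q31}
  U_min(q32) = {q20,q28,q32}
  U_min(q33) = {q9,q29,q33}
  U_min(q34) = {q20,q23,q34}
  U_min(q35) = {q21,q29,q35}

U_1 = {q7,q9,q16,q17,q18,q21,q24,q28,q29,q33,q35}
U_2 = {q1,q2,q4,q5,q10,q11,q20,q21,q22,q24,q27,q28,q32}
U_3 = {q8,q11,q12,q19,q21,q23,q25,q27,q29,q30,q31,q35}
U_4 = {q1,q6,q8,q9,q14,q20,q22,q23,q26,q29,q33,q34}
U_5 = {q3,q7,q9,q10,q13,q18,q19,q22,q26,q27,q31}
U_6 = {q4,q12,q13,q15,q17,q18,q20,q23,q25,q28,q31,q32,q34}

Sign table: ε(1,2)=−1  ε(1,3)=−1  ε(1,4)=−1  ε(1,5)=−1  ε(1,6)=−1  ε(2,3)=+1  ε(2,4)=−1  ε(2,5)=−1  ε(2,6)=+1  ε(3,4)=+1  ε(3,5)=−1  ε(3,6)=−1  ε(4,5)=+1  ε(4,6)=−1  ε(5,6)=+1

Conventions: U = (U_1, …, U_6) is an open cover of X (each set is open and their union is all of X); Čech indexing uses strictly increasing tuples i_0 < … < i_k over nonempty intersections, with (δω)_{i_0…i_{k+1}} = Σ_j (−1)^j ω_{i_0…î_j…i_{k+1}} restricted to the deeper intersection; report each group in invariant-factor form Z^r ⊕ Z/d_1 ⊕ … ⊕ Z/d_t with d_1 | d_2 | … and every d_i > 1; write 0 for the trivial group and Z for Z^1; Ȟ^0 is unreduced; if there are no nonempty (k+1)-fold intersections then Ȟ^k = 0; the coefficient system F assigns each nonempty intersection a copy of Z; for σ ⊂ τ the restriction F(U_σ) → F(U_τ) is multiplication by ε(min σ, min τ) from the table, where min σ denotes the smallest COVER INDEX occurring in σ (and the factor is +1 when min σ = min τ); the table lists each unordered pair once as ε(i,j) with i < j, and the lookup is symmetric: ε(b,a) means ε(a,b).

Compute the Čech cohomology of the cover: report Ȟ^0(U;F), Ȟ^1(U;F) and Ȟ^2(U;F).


Ȟ^0 ≅ 0,  Ȟ^1 ≅ Z/2,  Ȟ^2 ≅ Z

nonempty overlaps:
  U12={q21,q24,q28} U13={q21,q29,q35} U14={q9,q29,q33} U15={q7,q9,q18} U16={q17,q18,q28} U23={q11,q21,q27} U24={q1,q20,q22} U25={q10,q22,q27} U26={q4,q20,q28,q32} U34={q8,q23,q29} U35={q19,q27,q31} U36={q12,q23,q25,q31} U45={q9,q22,q26} U46={q20,q23,q34} U56={q13,q18,q31}
  U123={q21} U126={q28} U134={q29} U145={q9} U156={q18} U235={q27} U245={q22} U246={q20} U346={q23} U356={q31}
C dims 6,15,10; δ0: rk 6, SNF 1^5·2; δ1: rk 9, SNF 1^9
degree 0: 6−6−0 = 0 → Ȟ^0 ≅ 0
degree 1: 15−9−6 = 0 plus torsion [2] → Ȟ^1 ≅ Z/2
degree 2: 10−0−9 = 1 → Ȟ^2 ≅ Z


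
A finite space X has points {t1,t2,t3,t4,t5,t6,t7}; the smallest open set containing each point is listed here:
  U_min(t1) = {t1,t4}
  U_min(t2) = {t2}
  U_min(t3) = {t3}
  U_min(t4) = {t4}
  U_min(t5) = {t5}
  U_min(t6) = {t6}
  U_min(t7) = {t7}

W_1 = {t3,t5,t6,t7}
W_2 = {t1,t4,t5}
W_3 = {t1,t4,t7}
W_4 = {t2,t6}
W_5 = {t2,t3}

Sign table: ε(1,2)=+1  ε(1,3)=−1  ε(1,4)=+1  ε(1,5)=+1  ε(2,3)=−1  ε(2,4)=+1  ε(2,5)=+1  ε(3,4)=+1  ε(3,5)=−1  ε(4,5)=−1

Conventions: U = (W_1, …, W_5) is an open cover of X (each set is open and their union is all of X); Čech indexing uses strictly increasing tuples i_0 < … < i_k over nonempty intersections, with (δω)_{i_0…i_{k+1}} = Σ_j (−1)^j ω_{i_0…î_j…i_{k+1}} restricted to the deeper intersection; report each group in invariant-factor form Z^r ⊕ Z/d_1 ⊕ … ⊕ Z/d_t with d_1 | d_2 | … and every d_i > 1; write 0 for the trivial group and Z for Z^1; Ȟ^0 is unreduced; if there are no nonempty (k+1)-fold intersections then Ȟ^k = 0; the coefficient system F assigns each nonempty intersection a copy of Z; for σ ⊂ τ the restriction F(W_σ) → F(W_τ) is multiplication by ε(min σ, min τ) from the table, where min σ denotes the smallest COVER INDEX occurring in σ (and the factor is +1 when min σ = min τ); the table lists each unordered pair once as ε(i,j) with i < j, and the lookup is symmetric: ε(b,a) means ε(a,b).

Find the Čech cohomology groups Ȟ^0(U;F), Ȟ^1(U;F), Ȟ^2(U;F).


Ȟ^0(U;F) ≅ 0, Ȟ^1(U;F) ≅ Z ⊕ Z/2, Ȟ^2(U;F) ≅ 0

nonempty overlaps:
  W12={t5} W13={t7} W14={t6} W15={t3} W23={t1,t4} W45={t2}
C dims 5,6; δ0: rk 5, SNF 1^4·2
degree 0: 5−5−0 = 0 → Ȟ^0 ≅ 0
degree 1: 6−0−5 = 1 plus torsion [2] → Ȟ^1 ≅ Z ⊕ Z/2
degree 2: 0−0−0 = 0 → Ȟ^2 ≅ 0


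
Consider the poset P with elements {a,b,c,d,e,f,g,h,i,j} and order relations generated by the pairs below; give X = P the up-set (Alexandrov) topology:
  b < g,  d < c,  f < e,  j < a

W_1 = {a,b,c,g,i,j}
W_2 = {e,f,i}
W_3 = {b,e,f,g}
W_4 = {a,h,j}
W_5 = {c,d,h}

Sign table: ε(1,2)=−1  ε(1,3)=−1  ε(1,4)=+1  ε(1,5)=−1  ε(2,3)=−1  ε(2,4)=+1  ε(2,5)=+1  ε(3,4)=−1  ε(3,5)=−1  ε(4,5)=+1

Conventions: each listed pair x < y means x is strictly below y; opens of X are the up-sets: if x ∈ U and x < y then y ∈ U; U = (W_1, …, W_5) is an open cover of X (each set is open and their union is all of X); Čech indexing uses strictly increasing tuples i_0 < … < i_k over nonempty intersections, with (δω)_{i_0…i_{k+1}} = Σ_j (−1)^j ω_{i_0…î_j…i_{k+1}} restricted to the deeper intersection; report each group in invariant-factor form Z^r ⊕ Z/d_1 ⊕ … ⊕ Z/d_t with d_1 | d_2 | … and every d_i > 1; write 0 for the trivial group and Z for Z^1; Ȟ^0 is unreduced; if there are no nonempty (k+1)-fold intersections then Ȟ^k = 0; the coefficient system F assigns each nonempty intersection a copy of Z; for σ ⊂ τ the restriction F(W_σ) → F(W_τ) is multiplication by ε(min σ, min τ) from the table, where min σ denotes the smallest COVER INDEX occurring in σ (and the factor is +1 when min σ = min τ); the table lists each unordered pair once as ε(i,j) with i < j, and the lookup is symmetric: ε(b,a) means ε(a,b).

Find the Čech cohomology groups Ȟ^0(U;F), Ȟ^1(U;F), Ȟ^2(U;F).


Ȟ^0 = 0; Ȟ^1 = Z ⊕ Z/2; Ȟ^2 = 0

nonempty intersections:
  W12={i} W13={b,g} W14={a,j} W15={c} W23={e,f} W45={h}
C dims 5,6; δ0: rk 5, SNF 1^4·2
Ȟ^0: (5−5)−0=0 ⇒ 0
Ȟ^1: (6−0)−5=1 plus torsion [2] ⇒ Z ⊕ Z/2
Ȟ^2: (0−0)−0=0 ⇒ 0


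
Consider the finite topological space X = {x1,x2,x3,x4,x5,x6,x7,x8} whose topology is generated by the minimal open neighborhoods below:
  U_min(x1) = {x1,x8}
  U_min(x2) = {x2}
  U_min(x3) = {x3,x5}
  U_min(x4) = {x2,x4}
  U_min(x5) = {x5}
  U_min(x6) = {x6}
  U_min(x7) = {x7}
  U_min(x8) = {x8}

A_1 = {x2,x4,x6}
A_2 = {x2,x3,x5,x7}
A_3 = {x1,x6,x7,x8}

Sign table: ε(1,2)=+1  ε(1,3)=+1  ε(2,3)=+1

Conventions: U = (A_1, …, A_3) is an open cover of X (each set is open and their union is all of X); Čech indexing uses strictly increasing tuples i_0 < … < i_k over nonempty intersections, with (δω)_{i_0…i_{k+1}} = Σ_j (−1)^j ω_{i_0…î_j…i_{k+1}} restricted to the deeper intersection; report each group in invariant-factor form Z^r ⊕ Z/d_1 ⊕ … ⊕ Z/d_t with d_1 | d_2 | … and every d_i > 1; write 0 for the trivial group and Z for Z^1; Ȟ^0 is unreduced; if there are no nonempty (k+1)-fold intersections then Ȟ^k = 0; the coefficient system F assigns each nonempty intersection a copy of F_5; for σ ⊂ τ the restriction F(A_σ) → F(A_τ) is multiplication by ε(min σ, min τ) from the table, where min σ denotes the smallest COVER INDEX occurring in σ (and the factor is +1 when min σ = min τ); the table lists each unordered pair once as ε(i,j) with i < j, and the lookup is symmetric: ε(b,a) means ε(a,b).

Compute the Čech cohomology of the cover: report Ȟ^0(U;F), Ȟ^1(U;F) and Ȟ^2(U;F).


nonempty overlaps:
  A12={x2} A13={x6} A23={x7}
C dims 3,3; δ0: rk_F5 2
degree 0: 3−2−0 = 1 → Ȟ^0 ≅ Z/5
degree 1: 3−0−2 = 1 → Ȟ^1 ≅ Z/5
degree 2: 0−0−0 = 0 → Ȟ^2 ≅ 0

Ȟ^0 ≅ Z/5; Ȟ^1 ≅ Z/5; Ȟ^2 ≅ 0


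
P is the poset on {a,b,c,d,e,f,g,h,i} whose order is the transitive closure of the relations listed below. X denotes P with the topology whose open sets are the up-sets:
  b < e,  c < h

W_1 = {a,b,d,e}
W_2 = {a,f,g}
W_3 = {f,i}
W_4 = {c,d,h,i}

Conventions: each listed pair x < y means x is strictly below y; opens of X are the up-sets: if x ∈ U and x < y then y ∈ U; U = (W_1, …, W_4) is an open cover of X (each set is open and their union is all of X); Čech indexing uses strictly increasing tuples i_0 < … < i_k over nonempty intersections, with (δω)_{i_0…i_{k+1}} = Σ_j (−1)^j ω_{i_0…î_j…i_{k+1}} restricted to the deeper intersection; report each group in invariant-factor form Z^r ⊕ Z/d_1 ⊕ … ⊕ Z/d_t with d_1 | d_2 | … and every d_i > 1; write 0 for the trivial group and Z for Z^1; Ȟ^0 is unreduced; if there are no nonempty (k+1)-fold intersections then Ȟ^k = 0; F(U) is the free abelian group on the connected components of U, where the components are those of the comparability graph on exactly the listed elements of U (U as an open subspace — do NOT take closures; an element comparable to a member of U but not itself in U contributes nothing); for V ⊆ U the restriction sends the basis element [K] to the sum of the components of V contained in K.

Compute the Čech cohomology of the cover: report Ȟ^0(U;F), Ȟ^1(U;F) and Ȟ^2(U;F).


Ȟ^0 = Z^7,  Ȟ^1 = 0,  Ȟ^2 = 0

nerve simplices:
  W12={a} W14={d} W23={f} W34={i}
components per intersection:
  W1: {a} {b,e} {d}
  W2: {a} {f} {g}
  W3: {f} {i}
  W4: {c,h} {d} {i}
  W12: {a}
  W14: {d}
  W23: {f}
  W34: {i}
C dims 11,4; δ0: rk 4, SNF 1^4
degree 0: 11−4−0 = 7 → Ȟ^0 ≅ Z^7
degree 1: 4−0−4 = 0 → Ȟ^1 ≅ 0
degree 2: 0−0−0 = 0 → Ȟ^2 ≅ 0


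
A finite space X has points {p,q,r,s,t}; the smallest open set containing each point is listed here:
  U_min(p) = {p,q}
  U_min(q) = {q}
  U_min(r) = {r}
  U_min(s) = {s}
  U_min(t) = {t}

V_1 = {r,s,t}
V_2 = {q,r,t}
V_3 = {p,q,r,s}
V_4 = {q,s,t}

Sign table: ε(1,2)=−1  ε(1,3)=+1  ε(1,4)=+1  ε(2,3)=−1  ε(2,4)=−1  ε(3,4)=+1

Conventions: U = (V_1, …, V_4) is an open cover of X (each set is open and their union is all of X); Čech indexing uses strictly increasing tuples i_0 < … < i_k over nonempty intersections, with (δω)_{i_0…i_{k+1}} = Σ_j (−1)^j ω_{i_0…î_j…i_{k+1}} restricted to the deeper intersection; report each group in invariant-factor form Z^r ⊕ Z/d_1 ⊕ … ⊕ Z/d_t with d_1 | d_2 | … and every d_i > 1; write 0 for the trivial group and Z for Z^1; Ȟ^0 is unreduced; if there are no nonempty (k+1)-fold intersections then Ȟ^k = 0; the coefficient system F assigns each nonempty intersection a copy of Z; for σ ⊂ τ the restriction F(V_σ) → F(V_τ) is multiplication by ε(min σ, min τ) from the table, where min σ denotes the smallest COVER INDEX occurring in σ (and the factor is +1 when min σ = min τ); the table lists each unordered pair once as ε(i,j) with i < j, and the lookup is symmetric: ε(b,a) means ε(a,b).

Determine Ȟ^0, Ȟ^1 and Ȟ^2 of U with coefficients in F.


nerve simplices:
  V12={r,t} V13={r,s} V14={s,t} V23={q,r} V24={q,t} V34={q,s}
  V123={r} V124={t} V134={s} V234={q}
C dims 4,6,4; δ0: rk 3, SNF 1^3; δ1: rk 3, SNF 1^3
degree 0: 4−3−0 = 1 → Ȟ^0 ≅ Z
degree 1: 6−3−3 = 0 → Ȟ^1 ≅ 0
degree 2: 4−0−3 = 1 → Ȟ^2 ≅ Z

Ȟ^0 = Z; Ȟ^1 = 0; Ȟ^2 = Z


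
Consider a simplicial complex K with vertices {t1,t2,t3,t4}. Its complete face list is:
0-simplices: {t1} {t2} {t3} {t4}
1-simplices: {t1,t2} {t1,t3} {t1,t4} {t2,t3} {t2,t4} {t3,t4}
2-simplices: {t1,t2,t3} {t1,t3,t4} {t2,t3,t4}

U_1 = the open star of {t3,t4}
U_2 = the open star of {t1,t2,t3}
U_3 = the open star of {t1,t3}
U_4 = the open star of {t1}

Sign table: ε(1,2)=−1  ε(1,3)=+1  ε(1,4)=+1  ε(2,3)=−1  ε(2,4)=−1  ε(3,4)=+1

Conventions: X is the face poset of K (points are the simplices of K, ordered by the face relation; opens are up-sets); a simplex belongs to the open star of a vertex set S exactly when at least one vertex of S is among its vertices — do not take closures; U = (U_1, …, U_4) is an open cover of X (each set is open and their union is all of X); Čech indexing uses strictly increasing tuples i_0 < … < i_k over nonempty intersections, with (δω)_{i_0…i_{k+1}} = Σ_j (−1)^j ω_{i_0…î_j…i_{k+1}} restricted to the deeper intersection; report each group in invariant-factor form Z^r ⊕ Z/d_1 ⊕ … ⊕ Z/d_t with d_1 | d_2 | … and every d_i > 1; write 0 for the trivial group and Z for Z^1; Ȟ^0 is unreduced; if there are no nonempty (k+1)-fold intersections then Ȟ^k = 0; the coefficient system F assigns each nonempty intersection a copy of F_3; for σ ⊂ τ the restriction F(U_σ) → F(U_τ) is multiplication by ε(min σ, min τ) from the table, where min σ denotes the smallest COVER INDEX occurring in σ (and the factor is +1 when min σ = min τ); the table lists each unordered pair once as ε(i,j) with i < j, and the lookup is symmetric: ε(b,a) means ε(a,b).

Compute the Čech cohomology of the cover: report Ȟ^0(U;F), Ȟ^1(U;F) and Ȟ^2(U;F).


Ȟ^0 = Z/3,  Ȟ^1 = 0,  Ȟ^2 = 0

nerve simplices:
  U1={{t3},{t4},{t1,t3},{t1,t4},{t2,t3},{t2,t4},{t3,t4},{t1,t2,t3},{t1,t3,t4},{t2,t3,t4}} U2={{t1},{t2},{t3},{t1,t2},{t1,t3},{t1,t4},{t2,t3},{t2,t4},{t3,t4},{t1,t2,t3},{t1,t3,t4},{t2,t3,t4}} U3={{t1},{t3},{t1,t2},{t1,t3},{t1,t4},{t2,t3},{t3,t4},{t1,t2,t3},{t1,t3,t4},{t2,t3,t4}} U4={{t1},{t1,t2},{t1,t3},{t1,t4},{t1,t2,t3},{t1,t3,t4}}
  U12={{t3},{t1,t3},{t1,t4},{t2,t3},{t2,t4},{t3,t4},{t1,t2,t3},{t1,t3,t4},{t2,t3,t4}} U13={{t3},{t1,t3},{t1,t4},{t2,t3},{t3,t4},{t1,t2,t3},{t1,t3,t4},{t2,t3,t4}} U14={{t1,t3},{t1,t4},{t1,t2,t3},{t1,t3,t4}} U23={{t1},{t3},{t1,t2},{t1,t3},{t1,t4},{t2,t3},{t3,t4},{t1,t2,t3},{t1,t3,t4},{t2,t3,t4}} U24={{t1},{t1,t2},{t1,t3},{t1,t4},{t1,t2,t3},{t1,t3,t4}} U34={{t1},{t1,t2},{t1,t3},{t1,t4},{t1,t2,t3},{t1,t3,t4}}
  U123={{t3},{t1,t3},{t1,t4},{t2,t3},{t3,t4},{t1,t2,t3},{t1,t3,t4},{t2,t3,t4}} U124={{t1,t3},{t1,t4},{t1,t2,t3},{t1,t3,t4}} U134={{t1,t3},{t1,t4},{t1,t2,t3},{t1,t3,t4}} U234={{t1},{t1,t2},{t1,t3},{t1,t4},{t1,t2,t3},{t1,t3,t4}}
  U1234={{t1,t3},{t1,t4},{t1,t2,t3},{t1,t3,t4}}
C dims 4,6,4,1; δ0: rk_F3 3; δ1: rk_F3 3; δ2: rk_F3 1
degree 0: 4−3−0 = 1 → Ȟ^0 ≅ Z/3
degree 1: 6−3−3 = 0 → Ȟ^1 ≅ 0
degree 2: 4−1−3 = 0 → Ȟ^2 ≅ 0


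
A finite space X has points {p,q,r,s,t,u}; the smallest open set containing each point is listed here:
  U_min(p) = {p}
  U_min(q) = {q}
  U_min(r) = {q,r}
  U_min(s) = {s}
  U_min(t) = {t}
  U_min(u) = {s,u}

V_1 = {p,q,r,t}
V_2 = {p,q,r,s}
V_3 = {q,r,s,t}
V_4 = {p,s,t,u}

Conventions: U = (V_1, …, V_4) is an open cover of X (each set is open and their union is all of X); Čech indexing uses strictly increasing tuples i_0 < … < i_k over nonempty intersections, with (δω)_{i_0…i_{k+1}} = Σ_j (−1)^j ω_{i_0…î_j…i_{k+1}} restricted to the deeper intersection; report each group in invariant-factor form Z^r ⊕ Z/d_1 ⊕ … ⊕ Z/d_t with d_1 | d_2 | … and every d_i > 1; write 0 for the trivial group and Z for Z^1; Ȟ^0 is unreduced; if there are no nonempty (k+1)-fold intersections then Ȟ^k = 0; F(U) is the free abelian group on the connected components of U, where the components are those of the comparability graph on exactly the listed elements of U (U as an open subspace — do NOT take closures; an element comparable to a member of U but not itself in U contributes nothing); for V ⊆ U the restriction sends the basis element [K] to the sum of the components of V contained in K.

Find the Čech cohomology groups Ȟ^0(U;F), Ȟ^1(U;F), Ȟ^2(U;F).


nonempty overlaps:
  V12={p,q,r} V13={q,r,t} V14={p,t} V23={q,r,s} V24={p,s} V34={s,t}
  V123={q,r} V124={p} V134={t} V234={s}
components per intersection:
  V1: {p} {q,r} {t}
  V2: {p} {q,r} {s}
  V3: {q,r} {s} {t}
  V4: {p} {s,u} {t}
  V12: {p} {q,r}
  V13: {q,r} {t}
  V14: {p} {t}
  V23: {q,r} {s}
  V24: {p} {s}
  V34: {s} {t}
  V123: {q,r}
  V124: {p}
  V134: {t}
  V234: {s}
C dims 12,12,4; δ0: rk 8, SNF 1^8; δ1: rk 4, SNF 1^4
degree 0: 12−8−0 = 4 → Ȟ^0 ≅ Z^4
degree 1: 12−4−8 = 0 → Ȟ^1 ≅ 0
degree 2: 4−0−4 = 0 → Ȟ^2 ≅ 0

Ȟ^0 ≅ Z^4, Ȟ^1 ≅ 0, Ȟ^2 ≅ 0


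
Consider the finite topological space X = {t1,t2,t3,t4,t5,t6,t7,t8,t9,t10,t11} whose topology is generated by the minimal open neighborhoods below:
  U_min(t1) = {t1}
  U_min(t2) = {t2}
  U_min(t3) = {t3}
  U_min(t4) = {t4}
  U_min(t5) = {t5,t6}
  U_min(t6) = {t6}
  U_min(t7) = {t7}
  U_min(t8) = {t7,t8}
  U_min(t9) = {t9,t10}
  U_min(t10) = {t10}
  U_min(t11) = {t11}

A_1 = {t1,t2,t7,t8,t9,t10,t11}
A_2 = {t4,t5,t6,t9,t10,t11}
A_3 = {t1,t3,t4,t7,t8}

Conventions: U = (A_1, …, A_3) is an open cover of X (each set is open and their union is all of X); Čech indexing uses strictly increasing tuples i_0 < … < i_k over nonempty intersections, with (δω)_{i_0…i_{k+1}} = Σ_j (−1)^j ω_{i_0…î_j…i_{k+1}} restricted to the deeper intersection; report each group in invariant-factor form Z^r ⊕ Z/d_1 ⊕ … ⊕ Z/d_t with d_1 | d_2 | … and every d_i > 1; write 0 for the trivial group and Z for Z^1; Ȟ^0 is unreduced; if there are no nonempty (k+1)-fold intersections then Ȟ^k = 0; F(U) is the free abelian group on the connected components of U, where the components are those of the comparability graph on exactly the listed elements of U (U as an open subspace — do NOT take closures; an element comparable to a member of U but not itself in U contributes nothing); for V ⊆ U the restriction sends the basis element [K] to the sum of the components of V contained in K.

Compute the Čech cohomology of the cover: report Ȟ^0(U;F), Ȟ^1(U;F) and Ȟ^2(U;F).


intersection data:
  A12={t9,t10,t11} A13={t1,t7,t8} A23={t4}
components per intersection:
  A1: {t1} {t2} {t7,t8} {t9,t10} {t11}
  A2: {t4} {t5,t6} {t9,t10} {t11}
  A3: {t1} {t3} {t4} {t7,t8}
  A12: {t9,t10} {t11}
  A13: {t1} {t7,t8}
  A23: {t4}
C dims 13,5; δ0: rk 5, SNF 1^5
Ȟ^0 = (13 − 5) − 0 = 8, so Ȟ^0 ≅ Z^8
Ȟ^1 = (5 − 0) − 5 = 0, so Ȟ^1 ≅ 0
Ȟ^2 = (0 − 0) − 0 = 0, so Ȟ^2 ≅ 0

Ȟ^0(U;F) ≅ Z^8; Ȟ^1(U;F) ≅ 0; Ȟ^2(U;F) ≅ 0


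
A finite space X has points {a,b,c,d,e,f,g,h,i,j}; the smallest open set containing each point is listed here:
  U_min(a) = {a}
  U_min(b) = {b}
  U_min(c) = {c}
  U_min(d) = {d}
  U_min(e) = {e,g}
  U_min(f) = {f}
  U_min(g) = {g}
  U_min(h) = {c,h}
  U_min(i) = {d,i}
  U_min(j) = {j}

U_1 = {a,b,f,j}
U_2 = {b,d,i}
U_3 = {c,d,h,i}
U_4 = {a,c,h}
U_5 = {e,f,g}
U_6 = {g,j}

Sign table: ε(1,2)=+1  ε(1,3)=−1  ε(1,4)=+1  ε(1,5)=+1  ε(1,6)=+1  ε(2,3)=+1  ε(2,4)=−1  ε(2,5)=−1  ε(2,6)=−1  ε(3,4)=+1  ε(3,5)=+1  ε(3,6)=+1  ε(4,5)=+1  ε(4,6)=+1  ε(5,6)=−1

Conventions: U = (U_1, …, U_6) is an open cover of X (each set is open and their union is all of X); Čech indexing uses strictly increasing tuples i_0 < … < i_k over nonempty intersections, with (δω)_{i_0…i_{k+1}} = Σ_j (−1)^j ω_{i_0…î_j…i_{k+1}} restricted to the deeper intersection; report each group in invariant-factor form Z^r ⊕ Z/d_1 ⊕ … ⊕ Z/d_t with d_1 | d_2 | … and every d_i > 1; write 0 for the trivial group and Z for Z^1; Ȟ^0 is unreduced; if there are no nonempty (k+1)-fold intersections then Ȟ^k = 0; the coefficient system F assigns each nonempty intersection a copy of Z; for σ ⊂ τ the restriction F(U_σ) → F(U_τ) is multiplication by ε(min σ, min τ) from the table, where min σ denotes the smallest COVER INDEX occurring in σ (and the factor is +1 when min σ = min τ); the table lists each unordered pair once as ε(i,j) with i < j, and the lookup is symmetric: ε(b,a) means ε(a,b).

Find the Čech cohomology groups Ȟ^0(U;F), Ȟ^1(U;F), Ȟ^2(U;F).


nerve simplices:
  U12={b} U14={a} U15={f} U16={j} U23={d,i} U34={c,h} U56={g}
C dims 6,7; δ0: rk 6, SNF 1^5·2
degree 0: 6−6−0 = 0 → Ȟ^0 ≅ 0
degree 1: 7−0−6 = 1 plus torsion [2] → Ȟ^1 ≅ Z ⊕ Z/2
degree 2: 0−0−0 = 0 → Ȟ^2 ≅ 0

Ȟ^0(U;F) ≅ 0, Ȟ^1(U;F) ≅ Z ⊕ Z/2 and Ȟ^2(U;F) ≅ 0


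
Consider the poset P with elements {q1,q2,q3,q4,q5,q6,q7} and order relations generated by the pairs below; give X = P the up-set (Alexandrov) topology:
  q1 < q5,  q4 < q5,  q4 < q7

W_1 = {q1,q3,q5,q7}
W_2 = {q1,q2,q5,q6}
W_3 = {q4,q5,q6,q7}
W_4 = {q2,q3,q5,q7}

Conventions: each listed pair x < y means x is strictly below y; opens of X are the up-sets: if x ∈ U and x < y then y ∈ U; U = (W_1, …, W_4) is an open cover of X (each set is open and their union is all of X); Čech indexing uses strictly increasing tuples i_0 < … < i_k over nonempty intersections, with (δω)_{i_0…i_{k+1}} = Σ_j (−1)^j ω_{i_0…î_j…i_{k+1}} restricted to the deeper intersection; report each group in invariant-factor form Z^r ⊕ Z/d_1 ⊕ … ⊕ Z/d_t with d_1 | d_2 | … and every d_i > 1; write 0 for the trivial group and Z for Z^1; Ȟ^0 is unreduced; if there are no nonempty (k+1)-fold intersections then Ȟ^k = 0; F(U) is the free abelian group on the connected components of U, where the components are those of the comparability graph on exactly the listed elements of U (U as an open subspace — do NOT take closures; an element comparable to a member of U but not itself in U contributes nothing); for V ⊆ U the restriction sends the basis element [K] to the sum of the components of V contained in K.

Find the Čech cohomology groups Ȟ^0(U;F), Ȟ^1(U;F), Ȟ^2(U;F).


nerve simplices:
  W12={q1,q5} W13={q5,q7} W14={q3,q5,q7} W23={q5,q6} W24={q2,q5} W34={q5,q7}
  W123={q5} W124={q5} W134={q5,q7} W234={q5}
  W1234={q5}
components per intersection:
  W1: {q1,q5} {q3} {q7}
  W2: {q1,q5} {q2} {q6}
  W3: {q4,q5,q7} {q6}
  W4: {q2} {q3} {q5} {q7}
  W12: {q1,q5}
  W13: {q5} {q7}
  W14: {q3} {q5} {q7}
  W23: {q5} {q6}
  W24: {q2} {q5}
  W34: {q5} {q7}
  W123: {q5}
  W124: {q5}
  W134: {q5} {q7}
  W234: {q5}
  W1234: {q5}
C dims 12,12,5,1; δ0: rk 8, SNF 1^8; δ1: rk 4, SNF 1^4; δ2: rk 1, SNF 1^1
degree 0: 12−8−0 = 4 → Ȟ^0 ≅ Z^4
degree 1: 12−4−8 = 0 → Ȟ^1 ≅ 0
degree 2: 5−1−4 = 0 → Ȟ^2 ≅ 0

Ȟ^0 = Z^4, Ȟ^1 = 0, Ȟ^2 = 0


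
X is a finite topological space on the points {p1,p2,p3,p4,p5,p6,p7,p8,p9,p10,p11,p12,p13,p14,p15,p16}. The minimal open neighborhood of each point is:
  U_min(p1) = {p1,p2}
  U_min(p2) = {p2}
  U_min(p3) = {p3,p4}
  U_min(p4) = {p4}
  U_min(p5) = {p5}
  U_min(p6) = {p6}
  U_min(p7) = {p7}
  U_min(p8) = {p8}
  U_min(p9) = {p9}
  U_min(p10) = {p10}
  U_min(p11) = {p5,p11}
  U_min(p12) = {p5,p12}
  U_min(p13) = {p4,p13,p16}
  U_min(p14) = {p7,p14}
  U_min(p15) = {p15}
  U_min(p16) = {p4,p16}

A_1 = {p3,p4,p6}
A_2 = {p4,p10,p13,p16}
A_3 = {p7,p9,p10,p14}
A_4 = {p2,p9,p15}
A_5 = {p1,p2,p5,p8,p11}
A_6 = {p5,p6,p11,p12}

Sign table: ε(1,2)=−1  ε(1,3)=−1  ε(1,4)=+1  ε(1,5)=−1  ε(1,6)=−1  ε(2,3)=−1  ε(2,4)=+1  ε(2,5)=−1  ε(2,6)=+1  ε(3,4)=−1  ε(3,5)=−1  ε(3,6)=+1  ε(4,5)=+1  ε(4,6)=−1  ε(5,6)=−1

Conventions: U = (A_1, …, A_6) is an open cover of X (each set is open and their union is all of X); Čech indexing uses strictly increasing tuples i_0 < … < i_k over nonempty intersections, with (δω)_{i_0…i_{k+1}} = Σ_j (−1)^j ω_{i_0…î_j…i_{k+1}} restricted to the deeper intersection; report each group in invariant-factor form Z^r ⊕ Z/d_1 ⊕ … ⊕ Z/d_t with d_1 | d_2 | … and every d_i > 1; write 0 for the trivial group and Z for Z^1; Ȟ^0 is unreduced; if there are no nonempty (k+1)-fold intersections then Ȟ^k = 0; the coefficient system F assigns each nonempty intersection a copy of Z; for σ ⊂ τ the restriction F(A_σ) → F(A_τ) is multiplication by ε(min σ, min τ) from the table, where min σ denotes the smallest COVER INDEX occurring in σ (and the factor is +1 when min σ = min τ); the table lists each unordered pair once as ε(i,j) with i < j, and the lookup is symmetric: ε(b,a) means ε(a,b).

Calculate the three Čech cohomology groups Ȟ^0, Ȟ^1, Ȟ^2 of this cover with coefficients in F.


intersection data:
  A12={p4} A16={p6} A23={p10} A34={p9} A45={p2} A56={p5,p11}
C dims 6,6; δ0: rk 6, SNF 1^5·2
Ȟ^0 = (6 − 6) − 0 = 0, so Ȟ^0 ≅ 0
Ȟ^1 = (6 − 0) − 6 = 0 plus torsion [2], so Ȟ^1 ≅ Z/2
Ȟ^2 = (0 − 0) − 0 = 0, so Ȟ^2 ≅ 0

Ȟ^0 ≅ 0; Ȟ^1 ≅ Z/2; Ȟ^2 ≅ 0
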